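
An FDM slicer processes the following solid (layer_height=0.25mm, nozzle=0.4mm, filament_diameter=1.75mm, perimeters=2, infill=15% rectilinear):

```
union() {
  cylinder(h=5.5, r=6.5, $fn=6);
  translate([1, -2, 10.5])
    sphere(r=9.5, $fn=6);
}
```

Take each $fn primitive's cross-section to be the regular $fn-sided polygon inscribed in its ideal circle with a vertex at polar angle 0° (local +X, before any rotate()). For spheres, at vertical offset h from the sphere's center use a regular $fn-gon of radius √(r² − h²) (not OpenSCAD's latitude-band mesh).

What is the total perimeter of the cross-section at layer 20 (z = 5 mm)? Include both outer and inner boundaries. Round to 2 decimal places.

48.45 mm

At z = 5 mm: the cylinder: section is a regular 6-gon, circumradius r=6.5 (perimeter = 2·6·6.500·sin(180°/6) = 39.00 mm); the r=9.5 sphere at (1, -2) contributes a regular 6-gon of circumradius √(9.5²−5.5²) = 7.746 (perimeter = 2·6·7.746·sin(180°/6) = 46.48 mm); Combining (union): the regions partially overlap (shared area 98.66 mm²), so the edge portions inside another operand are dropped and the merged outline is re-measured after clipping — boundary = 48.45 mm. Overall, the cross-section is a single solid region. Total boundary length (outer) = 48.45 mm.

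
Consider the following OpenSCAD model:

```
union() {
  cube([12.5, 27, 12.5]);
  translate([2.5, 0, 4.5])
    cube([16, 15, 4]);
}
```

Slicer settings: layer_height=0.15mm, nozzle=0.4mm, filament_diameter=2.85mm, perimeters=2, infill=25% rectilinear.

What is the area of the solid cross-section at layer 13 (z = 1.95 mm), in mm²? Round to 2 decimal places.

At z = 1.95 mm: the 12.5×27 cube contributes its full rectangle (area 337.50 mm²); the cube at (2.5, 0) is not intersected at this z (z outside [4.5, 8.5]); Taking the union: only the 12.5×27 cube is present, so the union is just that shape — area = 337.50 mm². Overall, the cross-section is a single solid region. Net area = 337.50 mm².

337.50 mm²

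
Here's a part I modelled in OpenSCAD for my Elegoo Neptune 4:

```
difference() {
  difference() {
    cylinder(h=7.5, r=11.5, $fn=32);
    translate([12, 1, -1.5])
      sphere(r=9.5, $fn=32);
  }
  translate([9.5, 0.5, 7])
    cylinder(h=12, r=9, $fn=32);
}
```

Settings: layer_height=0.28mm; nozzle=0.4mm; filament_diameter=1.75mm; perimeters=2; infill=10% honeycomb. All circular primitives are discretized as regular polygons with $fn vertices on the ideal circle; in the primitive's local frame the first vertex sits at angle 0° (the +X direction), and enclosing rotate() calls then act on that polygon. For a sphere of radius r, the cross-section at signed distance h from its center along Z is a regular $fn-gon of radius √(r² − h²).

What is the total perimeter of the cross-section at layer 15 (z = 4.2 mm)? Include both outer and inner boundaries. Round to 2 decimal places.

At z = 4.2 mm: the r=11.5 cylinder gives a regular 32-gon of circumradius 11.5 (constant along its height) (perimeter = 2·32·11.500·sin(180°/32) = 72.14 mm); the sphere at (12, 1): section is a regular 32-gon, circumradius = √(r²−h²) = √(9.5²−5.7²) = 7.600 (perimeter = 2·32·7.600·sin(180°/32) = 47.68 mm); Taking the first minus the rest: starting from the r=11.5 cylinder, the r=9.5 sphere at (12, 1) partially overlaps it — only the 69.17 mm² overlap (of its 180.29 mm²) is removed, clipping the outline — boundary = 74.93 mm; the cylinder at (9.5, 0.5) does not reach this height (z outside [7, 19]); After the difference (first − rest): none of the subtracted shapes is present at this height, so that combined region is unchanged — boundary = 74.93 mm. Overall, the cross-section is a single solid region. Total boundary length (outer) = 74.93 mm.

74.93 mm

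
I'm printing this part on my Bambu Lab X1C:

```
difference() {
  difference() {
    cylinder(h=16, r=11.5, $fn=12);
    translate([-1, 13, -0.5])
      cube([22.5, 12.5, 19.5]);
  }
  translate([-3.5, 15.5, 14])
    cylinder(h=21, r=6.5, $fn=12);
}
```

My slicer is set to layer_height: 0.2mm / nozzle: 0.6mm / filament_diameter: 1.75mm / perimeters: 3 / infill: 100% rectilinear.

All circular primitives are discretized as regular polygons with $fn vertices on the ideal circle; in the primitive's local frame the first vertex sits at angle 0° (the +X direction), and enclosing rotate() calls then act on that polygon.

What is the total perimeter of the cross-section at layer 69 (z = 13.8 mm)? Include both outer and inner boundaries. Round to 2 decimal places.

71.43 mm

At z = 13.8 mm: the r=11.5 cylinder gives a regular 12-gon of circumradius 11.5 (constant along its height) (perimeter = 2·12·11.500·sin(180°/12) = 71.43 mm); the 22.5×12.5 cube at (-1, 13) contributes its full rectangle (perimeter 70.00 mm); Subtracting the remaining from the first: starting from the r=11.5 cylinder, the 22.5×12.5 cube at (-1, 13) misses the remaining region (no effect) — boundary = 71.43 mm; the cylinder at (-3.5, 15.5) is not intersected at this z (z outside [14, 35]); Taking the first minus the rest: none of the subtracted shapes is present at this height, so the result so far is unchanged — boundary = 71.43 mm. Overall, the cross-section is a single solid region. Total boundary length (outer) = 71.43 mm.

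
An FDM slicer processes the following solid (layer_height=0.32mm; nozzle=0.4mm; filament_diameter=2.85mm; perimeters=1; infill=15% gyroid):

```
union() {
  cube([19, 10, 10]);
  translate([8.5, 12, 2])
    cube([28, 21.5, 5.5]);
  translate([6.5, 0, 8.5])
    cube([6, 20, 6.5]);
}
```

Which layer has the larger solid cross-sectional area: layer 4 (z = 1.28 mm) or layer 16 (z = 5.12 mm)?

layer 16 (z = 5.12 mm)

Layer 4 (z = 1.28): the cube is present — its section is the full 19×10 rectangle (area 190.00 mm²); the cube at (8.5, 12) is absent (z outside [2, 7.5]); the cube at (6.5, 0) is absent (z outside [8.5, 15]); Combining (union): only the 19×10 cube is present, so the union is just that shape — area = 190.00 mm². So its area = 190.00 mm². Layer 16 (z = 5.12): the 19×10 cube contributes its full rectangle (area 190.00 mm²); the cube at (8.5, 12) (footprint 28×21.5) is included at this height (area 602.00 mm²); the cube at (6.5, 0) is absent (z outside [8.5, 15]); Taking the union: the 2 present regions are separate (no shared area or edge), so areas and boundary lengths simply add and each stays a separate island — area = 792.00 mm². So its area = 792.00 mm². Layer 16 is larger (792.00 vs 190.00 mm²).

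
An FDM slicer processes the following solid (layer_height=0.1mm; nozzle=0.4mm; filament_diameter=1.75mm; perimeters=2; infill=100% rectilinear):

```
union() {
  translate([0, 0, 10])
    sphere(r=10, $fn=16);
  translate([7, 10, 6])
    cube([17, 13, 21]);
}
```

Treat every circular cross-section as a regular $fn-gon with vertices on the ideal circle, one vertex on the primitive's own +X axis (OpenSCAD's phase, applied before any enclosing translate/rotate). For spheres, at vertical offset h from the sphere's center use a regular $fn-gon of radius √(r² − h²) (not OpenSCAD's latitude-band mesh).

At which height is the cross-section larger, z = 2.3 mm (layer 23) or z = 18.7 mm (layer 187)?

layer 187 (z = 18.7 mm)

Layer 23 (z = 2.3): the r=10 sphere slices to a regular 16-gon of circumradius 6.380 (√(r²−h²) with h=7.7 from center) (area = (16/2)·6.380²·sin(360°/16) = 124.63 mm²); the cube at (7, 10) does not reach this height (z outside [6, 27]); Taking the union: only the r=10 sphere is present, so the union is just that shape — area = 124.63 mm². So its area = 124.63 mm². Layer 187 (z = 18.7): the sphere: section is a regular 16-gon, circumradius = √(r²−h²) = √(10²−8.7²) = 4.931 (area = (16/2)·4.931²·sin(360°/16) = 74.42 mm²); the 17×13 cube at (7, 10) contributes its full rectangle (area 221.00 mm²); Merging all regions: the 2 present regions are separate (no shared area or edge), so areas and boundary lengths simply add and each stays a separate island — area = 295.42 mm². So its area = 295.42 mm². Layer 187 is larger (295.42 vs 124.63 mm²).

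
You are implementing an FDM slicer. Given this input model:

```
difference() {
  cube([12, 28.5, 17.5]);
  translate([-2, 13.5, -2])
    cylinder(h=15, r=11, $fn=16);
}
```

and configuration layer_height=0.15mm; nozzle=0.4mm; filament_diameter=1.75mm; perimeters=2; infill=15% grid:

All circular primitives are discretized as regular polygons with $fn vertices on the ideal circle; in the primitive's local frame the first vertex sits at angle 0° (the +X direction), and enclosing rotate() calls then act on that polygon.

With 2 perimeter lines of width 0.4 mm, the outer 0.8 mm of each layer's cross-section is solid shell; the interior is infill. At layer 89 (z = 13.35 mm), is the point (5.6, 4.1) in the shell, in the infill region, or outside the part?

infill

At z = 13.35 mm: the cube is present — its section is the full 12×28.5 rectangle; the cylinder at (-2, 13.5) is not intersected at this z (z outside [-2, 13]); Subtracting the remaining from the first: none of the subtracted shapes is present at this height, so the 12×28.5 cube is unchanged — 1 connected region. Overall, the cross-section is a single solid region. The nearest boundary edge runs (0.00, 0.00)→(12.00, 0.00); distance from the point to it = 4.10 mm. The point is inside the cross-section and 4.10 mm from the nearest boundary — more than the 0.8 mm shell width (2 × 0.4), so it's in the infill interior.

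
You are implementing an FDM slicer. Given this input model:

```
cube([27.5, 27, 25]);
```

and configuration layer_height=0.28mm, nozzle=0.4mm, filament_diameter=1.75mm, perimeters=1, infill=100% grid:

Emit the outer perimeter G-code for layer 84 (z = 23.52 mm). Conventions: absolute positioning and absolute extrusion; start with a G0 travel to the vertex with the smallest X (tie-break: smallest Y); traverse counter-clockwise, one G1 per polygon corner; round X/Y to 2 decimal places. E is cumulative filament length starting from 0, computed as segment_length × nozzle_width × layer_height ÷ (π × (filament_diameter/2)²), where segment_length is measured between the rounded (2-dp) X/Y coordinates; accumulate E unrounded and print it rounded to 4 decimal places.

G0 X0.00 Y0.00 Z23.52
G1 X27.50 Y0.00 E1.2805
G1 X27.50 Y27.00 E2.5377
G1 X0.00 Y27.00 E3.8183
G1 X0.00 Y0.00 E5.0755

At z = 23.52 mm: the cube is present — its section is the full 27.5×27 rectangle. The outline is a single polygon with 4 vertices. Extrusion per mm of travel: 0.4 × 0.28 / (π × 0.875²) = 0.046564. Accumulating E over each segment gives final E = 5.0755.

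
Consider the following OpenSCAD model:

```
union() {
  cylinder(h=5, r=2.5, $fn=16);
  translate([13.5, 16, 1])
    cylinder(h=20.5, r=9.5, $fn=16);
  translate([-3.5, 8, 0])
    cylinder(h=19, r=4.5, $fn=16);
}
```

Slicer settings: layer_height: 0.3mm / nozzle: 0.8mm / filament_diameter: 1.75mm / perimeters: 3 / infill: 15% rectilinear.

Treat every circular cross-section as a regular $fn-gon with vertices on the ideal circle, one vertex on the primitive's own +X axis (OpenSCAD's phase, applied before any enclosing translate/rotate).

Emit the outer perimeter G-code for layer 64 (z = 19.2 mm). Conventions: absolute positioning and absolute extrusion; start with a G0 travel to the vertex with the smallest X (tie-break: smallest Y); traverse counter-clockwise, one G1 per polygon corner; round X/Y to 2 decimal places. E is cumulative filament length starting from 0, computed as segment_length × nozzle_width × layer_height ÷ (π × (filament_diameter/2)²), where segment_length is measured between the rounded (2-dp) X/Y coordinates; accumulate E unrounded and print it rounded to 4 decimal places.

At z = 19.2 mm: the cylinder is absent (z outside [0, 5]); the r=9.5 cylinder at (13.5, 16) contributes a regular 16-gon of circumradius 9.5; the cylinder at (-3.5, 8) is absent (z outside [0, 19]); Combining (union): only the r=9.5 cylinder at (13.5, 16) is present, so the union is just that shape — 1 connected region. The outline is a single polygon with 16 vertices. Extrusion per mm of travel: 0.8 × 0.3 / (π × 0.875²) = 0.099780. Accumulating E over each segment gives final E = 5.9197.

G0 X4.00 Y16.00 Z19.20
G1 X4.72 Y12.36 E0.3702
G1 X6.78 Y9.28 E0.7400
G1 X9.86 Y7.22 E1.1097
G1 X13.50 Y6.50 E1.4799
G1 X17.14 Y7.22 E1.8502
G1 X20.22 Y9.28 E2.2199
G1 X22.28 Y12.36 E2.5896
G1 X23.00 Y16.00 E2.9599
G1 X22.28 Y19.64 E3.3301
G1 X20.22 Y22.72 E3.6998
G1 X17.14 Y24.78 E4.0695
G1 X13.50 Y25.50 E4.4398
G1 X9.86 Y24.78 E4.8100
G1 X6.78 Y22.72 E5.1797
G1 X4.72 Y19.64 E5.5495
G1 X4.00 Y16.00 E5.9197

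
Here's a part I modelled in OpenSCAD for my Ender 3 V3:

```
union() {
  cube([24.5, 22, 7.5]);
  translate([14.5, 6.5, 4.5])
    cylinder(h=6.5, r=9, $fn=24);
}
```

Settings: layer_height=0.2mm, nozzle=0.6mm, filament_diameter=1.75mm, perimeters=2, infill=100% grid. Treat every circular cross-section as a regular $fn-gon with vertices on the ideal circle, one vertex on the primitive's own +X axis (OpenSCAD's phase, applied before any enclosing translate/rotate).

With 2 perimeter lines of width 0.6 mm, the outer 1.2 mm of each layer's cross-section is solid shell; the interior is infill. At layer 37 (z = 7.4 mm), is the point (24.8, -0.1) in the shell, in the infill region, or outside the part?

outside

At z = 7.4 mm: the 24.5×22 cube contributes its full rectangle; the r=9 cylinder at (14.5, 6.5) gives a regular 24-gon of circumradius 9 (constant along its height); Taking the union: the regions partially overlap (shared area 230.89 mm²), so overlapping operands fuse into one piece — 1 connected region. Overall, the cross-section is a single solid region. The nearest boundary edge runs (24.50, 22.00)→(24.50, 0.00); distance from the point to it = 0.32 mm. The point is not inside any of the regions above, so it lies outside the cross-section (0.32 mm from the nearest boundary).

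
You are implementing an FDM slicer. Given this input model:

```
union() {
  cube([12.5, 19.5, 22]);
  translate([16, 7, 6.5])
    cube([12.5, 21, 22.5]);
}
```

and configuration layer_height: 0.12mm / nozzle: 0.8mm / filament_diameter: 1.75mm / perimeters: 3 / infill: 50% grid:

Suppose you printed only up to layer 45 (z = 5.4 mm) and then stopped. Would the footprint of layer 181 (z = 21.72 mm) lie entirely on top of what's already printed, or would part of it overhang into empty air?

Compare the two slices. At z = 5.4: the 12.5×19.5 cube contributes its full rectangle (area 243.75 mm²); the cube at (16, 7) is not intersected at this z (z outside [6.5, 29]); Taking the union: only the 12.5×19.5 cube is present, so the union is just that shape — area = 243.75 mm². At z = 21.72: the 12.5×19.5 cube contributes its full rectangle (area 243.75 mm²); the cube at (16, 7) is present — its section is the full 12.5×21 rectangle (area 262.50 mm²); Combining (union): the 2 present regions are separate (no shared area or edge), so areas and boundary lengths simply add and each stays a separate island — area = 506.25 mm². Checking containment: at z = 21.72 the cross-section extends beyond the z = 5.4 cross-section by about 262.50 mm².

part overhangs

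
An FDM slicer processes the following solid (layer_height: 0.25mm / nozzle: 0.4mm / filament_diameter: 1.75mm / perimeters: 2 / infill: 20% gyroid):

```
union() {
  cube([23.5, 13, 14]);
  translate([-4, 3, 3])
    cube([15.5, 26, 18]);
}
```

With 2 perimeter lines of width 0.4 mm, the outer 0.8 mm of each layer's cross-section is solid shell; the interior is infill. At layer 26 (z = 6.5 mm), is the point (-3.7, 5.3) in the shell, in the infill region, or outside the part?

shell

At z = 6.5 mm: the 23.5×13 cube contributes its full rectangle; the 15.5×26 cube at (-4, 3) contributes its full rectangle; Combining (union): the regions partially overlap (shared area 115.00 mm²), so overlapping operands fuse into one piece — 1 connected region. Overall, the cross-section is a single solid region. The nearest boundary edge runs (-4.00, 3.00)→(-4.00, 29.00); distance from the point to it = 0.30 mm. The point is inside the cross-section, 0.30 mm from the nearest boundary — within the 0.8 mm shell band (2 × 0.4).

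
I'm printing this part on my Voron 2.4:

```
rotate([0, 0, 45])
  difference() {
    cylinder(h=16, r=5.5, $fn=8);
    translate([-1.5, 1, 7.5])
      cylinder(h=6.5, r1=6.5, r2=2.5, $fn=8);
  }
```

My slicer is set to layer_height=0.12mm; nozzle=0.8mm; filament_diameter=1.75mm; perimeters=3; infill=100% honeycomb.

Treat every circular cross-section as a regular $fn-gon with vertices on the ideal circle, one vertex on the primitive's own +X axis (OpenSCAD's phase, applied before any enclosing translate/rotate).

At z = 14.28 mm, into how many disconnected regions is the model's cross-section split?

1

At z = 14.28 mm: the r=5.5 cylinder contributes a regular 8-gon of circumradius 5.5; the cone at (-1.5, 1) is not intersected at this z (z outside [7.5, 14]); After the difference (first − rest): none of the subtracted shapes is present at this height, so the r=5.5 cylinder is unchanged — 1 connected region; (rotated 45° about Z; rotation is an isometry so areas/perimeters/island counts are preserved). The result has 1 disconnected region.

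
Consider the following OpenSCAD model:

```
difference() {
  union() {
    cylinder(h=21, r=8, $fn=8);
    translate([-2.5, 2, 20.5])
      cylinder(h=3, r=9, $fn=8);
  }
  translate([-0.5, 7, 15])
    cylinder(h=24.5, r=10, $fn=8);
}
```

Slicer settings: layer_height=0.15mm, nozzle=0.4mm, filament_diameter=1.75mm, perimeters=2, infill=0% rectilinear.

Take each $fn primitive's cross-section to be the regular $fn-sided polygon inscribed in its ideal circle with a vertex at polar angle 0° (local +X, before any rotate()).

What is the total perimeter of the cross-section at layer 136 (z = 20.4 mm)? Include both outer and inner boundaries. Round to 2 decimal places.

44.65 mm

At z = 20.4 mm: the cylinder: section is a regular 8-gon, circumradius r=8 (perimeter = 2·8·8.000·sin(180°/8) = 48.98 mm); the cylinder at (-2.5, 2) is absent (z outside [20.5, 23.5]); Taking the union: only the r=8 cylinder is present, so the union is just that shape — boundary = 48.98 mm; the r=10 cylinder at (-0.5, 7) contributes a regular 8-gon of circumradius 10 (perimeter = 2·8·10.000·sin(180°/8) = 61.23 mm); After the difference (first − rest): starting from the result so far, the r=10 cylinder at (-0.5, 7) partially overlaps it — only the 110.95 mm² overlap (of its 282.84 mm²) is removed, clipping the outline — boundary = 44.65 mm. Overall, the cross-section is a single solid region. Total boundary length (outer) = 44.65 mm.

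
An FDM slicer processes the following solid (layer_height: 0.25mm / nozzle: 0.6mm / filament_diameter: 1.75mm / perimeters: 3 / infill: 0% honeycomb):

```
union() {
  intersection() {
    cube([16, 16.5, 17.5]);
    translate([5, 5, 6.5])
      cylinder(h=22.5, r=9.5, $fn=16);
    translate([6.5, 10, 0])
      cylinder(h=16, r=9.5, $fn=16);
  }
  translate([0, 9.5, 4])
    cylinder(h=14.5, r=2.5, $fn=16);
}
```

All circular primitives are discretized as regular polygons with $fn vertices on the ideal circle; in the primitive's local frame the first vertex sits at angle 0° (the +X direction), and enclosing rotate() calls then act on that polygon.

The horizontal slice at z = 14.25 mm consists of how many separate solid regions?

At z = 14.25 mm: the cube (footprint 16×16.5) is included at this height; the cylinder at (5, 5): section is a regular 16-gon, circumradius r=9.5; the r=9.5 cylinder at (6.5, 10) gives a regular 16-gon of circumradius 9.5 (constant along its height); Keeping only the common overlap: the r=9.5 cylinder at (5, 5) partially overlaps the 16×16.5 cube; clipping to the common part keeps 183.23 mm²; the r=9.5 cylinder at (6.5, 10) partially overlaps the running intersection; clipping to the common part keeps 161.26 mm² — 1 connected region; the r=2.5 cylinder at (0, 9.5) contributes a regular 16-gon of circumradius 2.5; Merging all regions: the regions partially overlap (shared area 9.57 mm²), so overlapping operands fuse into one piece — 1 connected region. The result has 1 disconnected region.

1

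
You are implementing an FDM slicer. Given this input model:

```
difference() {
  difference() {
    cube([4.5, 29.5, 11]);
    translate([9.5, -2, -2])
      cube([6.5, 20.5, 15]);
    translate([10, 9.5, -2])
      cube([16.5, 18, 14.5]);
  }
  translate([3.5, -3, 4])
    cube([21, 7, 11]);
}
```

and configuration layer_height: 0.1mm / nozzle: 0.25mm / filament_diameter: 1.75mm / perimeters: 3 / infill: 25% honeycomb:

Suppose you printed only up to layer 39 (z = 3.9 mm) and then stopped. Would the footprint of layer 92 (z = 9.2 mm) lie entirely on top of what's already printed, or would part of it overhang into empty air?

Compare the two slices. At z = 3.9: the cube is present — its section is the full 4.5×29.5 rectangle (area 132.75 mm²); the cube at (9.5, -2) is present — its section is the full 6.5×20.5 rectangle (area 133.25 mm²); the cube at (10, 9.5) is present — its section is the full 16.5×18 rectangle (area 297.00 mm²); After the difference (first − rest): starting from the 4.5×29.5 cube (132.75 mm²), the 6.5×20.5 cube at (9.5, -2) misses the remaining region (no effect); the 16.5×18 cube at (10, 9.5) misses the remaining region (no effect) — area = 132.75 mm²; the cube at (3.5, -3) is absent (z outside [4, 15]); Taking the first minus the rest: none of the subtracted shapes is present at this height, so the result so far is unchanged — area = 132.75 mm². At z = 9.2: the cube (footprint 4.5×29.5) is included at this height (area 132.75 mm²); the cube at (9.5, -2) is present — its section is the full 6.5×20.5 rectangle (area 133.25 mm²); the cube at (10, 9.5) is present — its section is the full 16.5×18 rectangle (area 297.00 mm²); Taking the first minus the rest: starting from the 4.5×29.5 cube (132.75 mm²), the 6.5×20.5 cube at (9.5, -2) misses the remaining region (no effect); the 16.5×18 cube at (10, 9.5) misses the remaining region (no effect) — area = 132.75 mm²; the 21×7 cube at (3.5, -3) contributes its full rectangle (area 147.00 mm²); Subtracting the remaining from the first: starting from the result so far (132.75 mm²), the 21×7 cube at (3.5, -3) partially overlaps it — only the 4.00 mm² overlap (of its 147.00 mm²) is removed, clipping the outline — area = 128.75 mm². Checking containment: the cross-section at z = 9.2 is a subset of the cross-section at z = 3.9.

entirely on top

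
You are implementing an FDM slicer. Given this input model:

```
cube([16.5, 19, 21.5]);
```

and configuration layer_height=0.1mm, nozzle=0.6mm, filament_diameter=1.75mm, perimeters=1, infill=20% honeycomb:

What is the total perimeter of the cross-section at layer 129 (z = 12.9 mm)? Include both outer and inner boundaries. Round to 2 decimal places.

At z = 12.9 mm: the cube is present — its section is the full 16.5×19 rectangle (perimeter 71.00 mm). Overall, the cross-section is a single solid region. Total boundary length (outer) = 71.00 mm.

71.00 mm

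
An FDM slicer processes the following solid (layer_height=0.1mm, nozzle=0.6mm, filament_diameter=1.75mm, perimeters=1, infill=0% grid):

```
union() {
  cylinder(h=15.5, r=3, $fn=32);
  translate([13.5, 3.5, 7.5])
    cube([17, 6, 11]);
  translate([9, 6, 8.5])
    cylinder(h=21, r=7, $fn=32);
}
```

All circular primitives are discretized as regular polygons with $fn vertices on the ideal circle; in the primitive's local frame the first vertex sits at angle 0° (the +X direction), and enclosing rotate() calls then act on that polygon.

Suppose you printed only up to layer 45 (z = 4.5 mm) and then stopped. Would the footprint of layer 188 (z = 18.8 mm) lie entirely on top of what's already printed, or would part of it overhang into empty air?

Compare the two slices. At z = 4.5: the r=3 cylinder gives a regular 32-gon of circumradius 3 (constant along its height) (area = (32/2)·3.000²·sin(360°/32) = 28.09 mm²); the cube at (13.5, 3.5) is not intersected at this z (z outside [7.5, 18.5]); the cylinder at (9, 6) is absent (z outside [8.5, 29.5]); Merging all regions: only the r=3 cylinder is present, so the union is just that shape — area = 28.09 mm². At z = 18.8: the cylinder is not intersected at this z (z outside [0, 15.5]); the cube at (13.5, 3.5) does not reach this height (z outside [7.5, 18.5]); the cylinder at (9, 6): section is a regular 32-gon, circumradius r=7 (area = (32/2)·7.000²·sin(360°/32) = 152.95 mm²); Combining (union): only the r=7 cylinder at (9, 6) is present, so the union is just that shape — area = 152.95 mm². Checking containment: at z = 18.8 the cross-section extends beyond the z = 4.5 cross-section by about 152.95 mm².

part overhangs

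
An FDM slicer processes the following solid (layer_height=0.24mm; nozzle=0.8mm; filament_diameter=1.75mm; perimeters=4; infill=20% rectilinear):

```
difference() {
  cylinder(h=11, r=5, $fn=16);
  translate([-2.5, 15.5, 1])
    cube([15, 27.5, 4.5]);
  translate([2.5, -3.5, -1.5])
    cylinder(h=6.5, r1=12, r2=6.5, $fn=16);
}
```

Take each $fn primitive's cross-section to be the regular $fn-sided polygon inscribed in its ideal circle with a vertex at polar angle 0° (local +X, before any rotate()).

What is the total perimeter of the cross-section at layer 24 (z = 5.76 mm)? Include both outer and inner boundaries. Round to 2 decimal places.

31.21 mm

At z = 5.76 mm: the r=5 cylinder gives a regular 16-gon of circumradius 5 (constant along its height) (perimeter = 2·16·5.000·sin(180°/16) = 31.21 mm); the cube at (-2.5, 15.5) does not reach this height (z outside [1, 5.5]); the cone at (2.5, -3.5) does not reach this height (z outside [-1.5, 5]); After the difference (first − rest): none of the subtracted shapes is present at this height, so the r=5 cylinder is unchanged — boundary = 31.21 mm. Overall, the cross-section is a single solid region. Total boundary length (outer) = 31.21 mm.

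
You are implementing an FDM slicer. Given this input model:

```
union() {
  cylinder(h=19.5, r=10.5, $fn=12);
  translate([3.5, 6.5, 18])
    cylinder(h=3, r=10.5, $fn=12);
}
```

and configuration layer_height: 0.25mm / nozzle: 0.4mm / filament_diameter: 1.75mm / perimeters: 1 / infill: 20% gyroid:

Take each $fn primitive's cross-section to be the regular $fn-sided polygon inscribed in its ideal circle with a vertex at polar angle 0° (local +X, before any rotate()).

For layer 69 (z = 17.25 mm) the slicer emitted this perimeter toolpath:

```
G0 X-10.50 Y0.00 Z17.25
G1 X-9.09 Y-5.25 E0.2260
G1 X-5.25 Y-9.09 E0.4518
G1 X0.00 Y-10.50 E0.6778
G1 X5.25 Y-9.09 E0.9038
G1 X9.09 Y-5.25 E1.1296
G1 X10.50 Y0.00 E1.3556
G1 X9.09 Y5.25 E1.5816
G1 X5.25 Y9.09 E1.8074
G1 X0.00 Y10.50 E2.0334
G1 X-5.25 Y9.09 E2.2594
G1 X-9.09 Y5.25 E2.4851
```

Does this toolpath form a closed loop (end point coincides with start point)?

no

Start point (G0): (-10.50, 0.00). End point (last G1): the path does not return to the start — open.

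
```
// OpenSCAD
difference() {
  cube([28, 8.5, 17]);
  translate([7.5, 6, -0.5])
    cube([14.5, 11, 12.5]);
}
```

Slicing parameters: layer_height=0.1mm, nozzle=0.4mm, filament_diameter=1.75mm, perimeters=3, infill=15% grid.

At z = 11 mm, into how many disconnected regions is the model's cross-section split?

At z = 11 mm: the cube (footprint 28×8.5) is included at this height; the cube at (7.5, 6) (footprint 14.5×11) is included at this height; Subtracting the remaining from the first: starting from the 28×8.5 cube, the 14.5×11 cube at (7.5, 6) partially overlaps it — only the 36.25 mm² overlap (of its 159.50 mm²) is removed, clipping the outline — 1 connected region. The result has 1 disconnected region.

1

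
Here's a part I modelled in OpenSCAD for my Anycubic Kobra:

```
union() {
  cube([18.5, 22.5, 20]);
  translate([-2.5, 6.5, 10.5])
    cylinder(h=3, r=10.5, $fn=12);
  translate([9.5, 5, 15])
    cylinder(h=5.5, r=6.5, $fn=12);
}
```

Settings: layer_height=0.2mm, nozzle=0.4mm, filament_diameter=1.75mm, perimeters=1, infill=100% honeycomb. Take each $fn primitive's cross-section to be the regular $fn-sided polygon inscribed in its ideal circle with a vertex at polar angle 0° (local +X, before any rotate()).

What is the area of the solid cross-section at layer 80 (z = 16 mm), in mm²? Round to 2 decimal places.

At z = 16 mm: the cube (footprint 18.5×22.5) is included at this height (area 416.25 mm²); the cylinder at (-2.5, 6.5) is not intersected at this z (z outside [10.5, 13.5]); the r=6.5 cylinder at (9.5, 5) gives a regular 12-gon of circumradius 6.5 (constant along its height) (area = (12/2)·6.500²·sin(360°/12) = 126.75 mm²); Merging all regions: the regions partially overlap — summed areas 543.00 mm² minus the doubly-counted overlap 119.43 mm² gives 423.57 mm² — area = 423.57 mm². Overall, the cross-section is a single solid region. Net area = 423.57 mm².

423.57 mm²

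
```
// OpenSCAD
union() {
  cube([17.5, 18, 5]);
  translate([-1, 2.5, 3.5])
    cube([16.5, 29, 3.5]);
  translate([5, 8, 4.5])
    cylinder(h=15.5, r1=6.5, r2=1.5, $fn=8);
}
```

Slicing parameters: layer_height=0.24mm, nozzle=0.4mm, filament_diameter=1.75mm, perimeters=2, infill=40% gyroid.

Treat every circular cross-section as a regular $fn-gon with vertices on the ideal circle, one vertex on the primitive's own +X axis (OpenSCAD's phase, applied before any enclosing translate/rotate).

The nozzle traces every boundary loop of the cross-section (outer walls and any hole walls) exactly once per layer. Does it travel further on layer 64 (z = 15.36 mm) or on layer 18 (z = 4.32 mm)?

Layer 64 (z = 15.36): the cube does not reach this height (z outside [0, 5]); the cube at (-1, 2.5) does not reach this height (z outside [3.5, 7]); the cone at (5, 8): at t=0.701 of its height the radius interpolates to r₁+(r₂−r₁)t = 2.997, giving a regular 8-gon of that circumradius (perimeter = 2·8·2.997·sin(180°/8) = 18.35 mm); Taking the union: only the cone at (5, 8) is present, so the union is just that shape — boundary = 18.35 mm. So its perimeter = 18.35 mm. Layer 18 (z = 4.32): the cube (footprint 17.5×18) is included at this height (perimeter 71.00 mm); the 16.5×29 cube at (-1, 2.5) contributes its full rectangle (perimeter 91.00 mm); the cone at (5, 8) does not reach this height (z outside [4.5, 20]); Combining (union): the regions partially overlap (shared area 240.25 mm²), so the edge portions inside another operand are dropped and the merged outline is re-measured after clipping — boundary = 100.00 mm. So its perimeter = 100.00 mm. Layer 18 is larger (100.00 vs 18.35 mm).

layer 18 (z = 4.32 mm)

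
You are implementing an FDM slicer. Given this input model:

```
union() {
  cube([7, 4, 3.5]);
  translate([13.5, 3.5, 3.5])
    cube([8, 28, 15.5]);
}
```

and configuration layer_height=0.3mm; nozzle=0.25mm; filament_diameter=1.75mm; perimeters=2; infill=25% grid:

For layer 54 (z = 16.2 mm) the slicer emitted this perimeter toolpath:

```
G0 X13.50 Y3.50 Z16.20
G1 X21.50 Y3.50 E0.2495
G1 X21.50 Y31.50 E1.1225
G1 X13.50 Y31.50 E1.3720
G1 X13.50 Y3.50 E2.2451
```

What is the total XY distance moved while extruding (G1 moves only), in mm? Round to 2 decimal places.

Sum the Euclidean lengths of each G1 segment: total = 72.00 mm.

72.00 mm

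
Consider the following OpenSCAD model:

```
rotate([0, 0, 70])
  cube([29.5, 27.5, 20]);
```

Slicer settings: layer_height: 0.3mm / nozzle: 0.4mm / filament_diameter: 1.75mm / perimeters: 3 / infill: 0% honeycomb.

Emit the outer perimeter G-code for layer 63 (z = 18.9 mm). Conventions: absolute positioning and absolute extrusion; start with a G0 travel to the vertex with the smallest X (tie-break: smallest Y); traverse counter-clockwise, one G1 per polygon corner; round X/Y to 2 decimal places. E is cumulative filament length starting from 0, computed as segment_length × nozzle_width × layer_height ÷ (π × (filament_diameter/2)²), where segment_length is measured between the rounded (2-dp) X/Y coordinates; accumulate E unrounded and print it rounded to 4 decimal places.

At z = 18.9 mm: the 29.5×27.5 cube contributes its full rectangle; (whole slice rotated 70° about Z — lengths, areas and connectivity unchanged). The outline is a single polygon with 4 vertices. Extrusion per mm of travel: 0.4 × 0.3 / (π × 0.875²) = 0.049890. Accumulating E over each segment gives final E = 5.6874.

G0 X-25.84 Y9.41 Z18.90
G1 X0.00 Y0.00 E1.3720
G1 X10.09 Y27.72 E2.8437
G1 X-15.75 Y37.13 E4.2157
G1 X-25.84 Y9.41 E5.6874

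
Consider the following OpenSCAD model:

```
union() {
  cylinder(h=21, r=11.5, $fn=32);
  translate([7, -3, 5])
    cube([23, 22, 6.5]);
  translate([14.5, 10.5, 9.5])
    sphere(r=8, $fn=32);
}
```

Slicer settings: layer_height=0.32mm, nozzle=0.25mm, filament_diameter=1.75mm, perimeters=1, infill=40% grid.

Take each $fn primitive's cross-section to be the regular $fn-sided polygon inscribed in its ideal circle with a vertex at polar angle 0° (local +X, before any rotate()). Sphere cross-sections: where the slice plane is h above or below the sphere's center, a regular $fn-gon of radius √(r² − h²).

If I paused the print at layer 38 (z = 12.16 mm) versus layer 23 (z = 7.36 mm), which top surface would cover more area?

layer 23 (z = 7.36 mm)

Layer 38 (z = 12.16): the r=11.5 cylinder gives a regular 32-gon of circumradius 11.5 (constant along its height) (area = (32/2)·11.500²·sin(360°/32) = 412.81 mm²); the cube at (7, -3) does not reach this height (z outside [5, 11.5]); the sphere at (14.5, 10.5): section is a regular 32-gon, circumradius = √(r²−h²) = √(8²−2.66²) = 7.545 (area = (32/2)·7.545²·sin(360°/32) = 177.69 mm²); Combining (union): the regions partially overlap — summed areas 590.50 mm² minus the doubly-counted overlap 4.48 mm² gives 586.02 mm² — area = 586.02 mm². So its area = 586.02 mm². Layer 23 (z = 7.36): the r=11.5 cylinder gives a regular 32-gon of circumradius 11.5 (constant along its height) (area = (32/2)·11.500²·sin(360°/32) = 412.81 mm²); the cube at (7, -3) is present — its section is the full 23×22 rectangle (area 506.00 mm²); the sphere at (14.5, 10.5): section is a regular 32-gon, circumradius = √(r²−h²) = √(8²−2.14²) = 7.708 (area = (32/2)·7.708²·sin(360°/32) = 185.48 mm²); Merging all regions: the regions partially overlap — summed areas 1104.29 mm² minus the doubly-counted overlap 226.34 mm² gives 877.95 mm² — area = 877.95 mm². So its area = 877.95 mm². Layer 23 is larger (877.95 vs 586.02 mm²).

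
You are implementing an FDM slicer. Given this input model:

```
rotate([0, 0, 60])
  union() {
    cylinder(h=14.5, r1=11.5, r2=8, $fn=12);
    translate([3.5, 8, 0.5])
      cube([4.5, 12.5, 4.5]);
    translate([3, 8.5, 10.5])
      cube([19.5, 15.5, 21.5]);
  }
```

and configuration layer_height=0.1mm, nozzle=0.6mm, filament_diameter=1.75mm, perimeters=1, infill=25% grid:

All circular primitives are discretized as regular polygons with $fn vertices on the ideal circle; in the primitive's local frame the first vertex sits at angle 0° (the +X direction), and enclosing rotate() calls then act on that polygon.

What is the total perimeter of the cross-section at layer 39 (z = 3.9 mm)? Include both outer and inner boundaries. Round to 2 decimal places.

At z = 3.9 mm: the cone: at t=0.269 of its height the radius interpolates to r₁+(r₂−r₁)t = 10.559, giving a regular 12-gon of that circumradius (perimeter = 2·12·10.559·sin(180°/12) = 65.59 mm); the 4.5×12.5 cube at (3.5, 8) contributes its full rectangle (perimeter 34.00 mm); the cube at (3, 8.5) is not intersected at this z (z outside [10.5, 32]); Merging all regions: the regions partially overlap (shared area 3.11 mm²), so the edge portions inside another operand are dropped and the merged outline is re-measured after clipping — boundary = 91.58 mm; (whole slice rotated 60° about Z — lengths, areas and connectivity unchanged). Overall, the cross-section is a single solid region. Total boundary length (outer) = 91.58 mm.

91.58 mm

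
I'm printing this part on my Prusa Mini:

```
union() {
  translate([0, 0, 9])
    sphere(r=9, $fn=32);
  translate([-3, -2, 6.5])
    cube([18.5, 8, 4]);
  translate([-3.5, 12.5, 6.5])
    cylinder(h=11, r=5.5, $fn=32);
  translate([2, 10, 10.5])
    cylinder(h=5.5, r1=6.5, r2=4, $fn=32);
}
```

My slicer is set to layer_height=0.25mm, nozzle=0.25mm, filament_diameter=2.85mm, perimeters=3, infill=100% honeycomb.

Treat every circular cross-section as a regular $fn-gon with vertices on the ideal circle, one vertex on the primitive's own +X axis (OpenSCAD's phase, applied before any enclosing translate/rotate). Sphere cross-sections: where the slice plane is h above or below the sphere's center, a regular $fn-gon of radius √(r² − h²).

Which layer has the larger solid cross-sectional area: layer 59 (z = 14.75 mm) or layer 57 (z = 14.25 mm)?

Layer 59 (z = 14.75): the r=9 sphere slices to a regular 32-gon of circumradius 6.924 (√(r²−h²) with h=5.75 from center) (area = (32/2)·6.924²·sin(360°/32) = 149.63 mm²); the cube at (-3, -2) does not reach this height (z outside [6.5, 10.5]); the r=5.5 cylinder at (-3.5, 12.5) contributes a regular 32-gon of circumradius 5.5 (area = (32/2)·5.500²·sin(360°/32) = 94.42 mm²); the cone at (2, 10) (r1=6.5→r2=4) has section circumradius 4.568 here — a regular 32-gon (area = (32/2)·4.568²·sin(360°/32) = 65.14 mm²); Combining (union): the regions partially overlap — summed areas 309.20 mm² minus the doubly-counted overlap 26.50 mm² gives 282.69 mm² — area = 282.69 mm². So its area = 282.69 mm². Layer 57 (z = 14.25): the r=9 sphere contributes a regular 32-gon of circumradius √(9²−5.25²) = 7.310 (area = (32/2)·7.310²·sin(360°/32) = 166.80 mm²); the cube at (-3, -2) does not reach this height (z outside [6.5, 10.5]); the cylinder at (-3.5, 12.5): section is a regular 32-gon, circumradius r=5.5 (area = (32/2)·5.500²·sin(360°/32) = 94.42 mm²); the cone at (2, 10): at t=0.682 of its height the radius interpolates to r₁+(r₂−r₁)t = 4.795, giving a regular 32-gon of that circumradius (area = (32/2)·4.795²·sin(360°/32) = 71.78 mm²); Combining (union): the regions partially overlap — summed areas 333.01 mm² minus the doubly-counted overlap 32.36 mm² gives 300.65 mm² — area = 300.65 mm². So its area = 300.65 mm². Layer 57 is larger (300.65 vs 282.69 mm²).

layer 57 (z = 14.25 mm)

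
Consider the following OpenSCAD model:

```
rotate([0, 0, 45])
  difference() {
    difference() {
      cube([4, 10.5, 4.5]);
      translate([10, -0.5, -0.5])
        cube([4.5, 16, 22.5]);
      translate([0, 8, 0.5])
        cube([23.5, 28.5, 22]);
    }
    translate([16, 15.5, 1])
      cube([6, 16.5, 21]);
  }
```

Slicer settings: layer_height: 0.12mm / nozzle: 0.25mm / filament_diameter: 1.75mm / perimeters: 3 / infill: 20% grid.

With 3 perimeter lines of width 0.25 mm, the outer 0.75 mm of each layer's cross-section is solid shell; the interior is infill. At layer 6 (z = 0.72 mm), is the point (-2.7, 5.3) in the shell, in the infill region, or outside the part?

infill

At z = 0.72 mm: the 4×10.5 cube contributes its full rectangle; the cube at (10, -0.5) is present — its section is the full 4.5×16 rectangle; the cube at (0, 8) (footprint 23.5×28.5) is included at this height; Taking the first minus the rest: starting from the 4×10.5 cube, the 4.5×16 cube at (10, -0.5) misses the remaining region (no effect); the 23.5×28.5 cube at (0, 8) partially overlaps it — only the 10.00 mm² overlap (of its 669.75 mm²) is removed, clipping the outline — 1 connected region; the cube at (16, 15.5) does not reach this height (z outside [1, 22]); Taking the first minus the rest: none of the subtracted shapes is present at this height, so the result so far is unchanged — 1 connected region; (rotated 45° about Z; rotation is an isometry so areas/perimeters/island counts are preserved). Overall, the cross-section is a single solid region. Undo the 45° rotation: the query point maps to (1.838, 5.657) in the un-rotated model frame. The nearest boundary edge runs (0.00, 0.00)→(0.00, 8.00); distance from the point to it = 1.84 mm. The point is inside the cross-section and 1.84 mm from the nearest boundary — more than the 0.75 mm shell width (3 × 0.25), so it's in the infill interior.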